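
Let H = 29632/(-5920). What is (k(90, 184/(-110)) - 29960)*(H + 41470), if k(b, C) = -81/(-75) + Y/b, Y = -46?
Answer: -5745487876992/4625 ≈ -1.2423e+9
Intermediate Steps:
H = -926/185 (H = 29632*(-1/5920) = -926/185 ≈ -5.0054)
k(b, C) = 27/25 - 46/b (k(b, C) = -81/(-75) - 46/b = -81*(-1/75) - 46/b = 27/25 - 46/b)
(k(90, 184/(-110)) - 29960)*(H + 41470) = ((27/25 - 46/90) - 29960)*(-926/185 + 41470) = ((27/25 - 46*1/90) - 29960)*(7671024/185) = ((27/25 - 23/45) - 29960)*(7671024/185) = (128/225 - 29960)*(7671024/185) = -6740872/225*7671024/185 = -5745487876992/4625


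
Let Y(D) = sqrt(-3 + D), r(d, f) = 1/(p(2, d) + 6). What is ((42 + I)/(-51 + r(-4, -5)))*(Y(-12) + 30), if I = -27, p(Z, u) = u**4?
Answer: -117900/13361 - 3930*I*sqrt(15)/13361 ≈ -8.8242 - 1.1392*I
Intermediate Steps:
r(d, f) = 1/(6 + d**4) (r(d, f) = 1/(d**4 + 6) = 1/(6 + d**4))
((42 + I)/(-51 + r(-4, -5)))*(Y(-12) + 30) = ((42 - 27)/(-51 + 1/(6 + (-4)**4)))*(sqrt(-3 - 12) + 30) = (15/(-51 + 1/(6 + 256)))*(sqrt(-15) + 30) = (15/(-51 + 1/262))*(I*sqrt(15) + 30) = (15/(-51 + 1/262))*(30 + I*sqrt(15)) = (15/(-13361/262))*(30 + I*sqrt(15)) = (15*(-262/13361))*(30 + I*sqrt(15)) = -3930*(30 + I*sqrt(15))/13361 = -117900/13361 - 3930*I*sqrt(15)/13361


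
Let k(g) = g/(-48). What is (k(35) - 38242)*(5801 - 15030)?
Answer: 16941223079/48 ≈ 3.5294e+8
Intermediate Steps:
k(g) = -g/48 (k(g) = g*(-1/48) = -g/48)
(k(35) - 38242)*(5801 - 15030) = (-1/48*35 - 38242)*(5801 - 15030) = (-35/48 - 38242)*(-9229) = -1835651/48*(-9229) = 16941223079/48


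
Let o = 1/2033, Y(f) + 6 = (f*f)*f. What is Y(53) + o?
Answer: 302654744/2033 ≈ 1.4887e+5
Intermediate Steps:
Y(f) = -6 + f**3 (Y(f) = -6 + (f*f)*f = -6 + f**2*f = -6 + f**3)
o = 1/2033 ≈ 0.00049188
Y(53) + o = (-6 + 53**3) + 1/2033 = (-6 + 148877) + 1/2033 = 148871 + 1/2033 = 302654744/2033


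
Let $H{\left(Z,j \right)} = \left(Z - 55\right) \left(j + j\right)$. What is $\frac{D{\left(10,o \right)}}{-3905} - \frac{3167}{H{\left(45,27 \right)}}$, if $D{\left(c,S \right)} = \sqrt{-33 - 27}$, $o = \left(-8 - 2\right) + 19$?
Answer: $\frac{3167}{540} - \frac{2 i \sqrt{15}}{3905} \approx 5.8648 - 0.0019836 i$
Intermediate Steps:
$o = 9$ ($o = -10 + 19 = 9$)
$H{\left(Z,j \right)} = 2 j \left(-55 + Z\right)$ ($H{\left(Z,j \right)} = \left(-55 + Z\right) 2 j = 2 j \left(-55 + Z\right)$)
$D{\left(c,S \right)} = 2 i \sqrt{15}$ ($D{\left(c,S \right)} = \sqrt{-60} = 2 i \sqrt{15}$)
$\frac{D{\left(10,o \right)}}{-3905} - \frac{3167}{H{\left(45,27 \right)}} = \frac{2 i \sqrt{15}}{-3905} - \frac{3167}{2 \cdot 27 \left(-55 + 45\right)} = 2 i \sqrt{15} \left(- \frac{1}{3905}\right) - \frac{3167}{2 \cdot 27 \left(-10\right)} = - \frac{2 i \sqrt{15}}{3905} - \frac{3167}{-540} = - \frac{2 i \sqrt{15}}{3905} - - \frac{3167}{540} = - \frac{2 i \sqrt{15}}{3905} + \frac{3167}{540} = \frac{3167}{540} - \frac{2 i \sqrt{15}}{3905}$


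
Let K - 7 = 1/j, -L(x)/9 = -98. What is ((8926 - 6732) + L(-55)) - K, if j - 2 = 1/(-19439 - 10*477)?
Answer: 148567564/48417 ≈ 3068.5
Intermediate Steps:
L(x) = 882 (L(x) = -9*(-98) = 882)
j = 48417/24209 (j = 2 + 1/(-19439 - 10*477) = 2 + 1/(-19439 - 4770) = 2 + 1/(-24209) = 2 - 1/24209 = 48417/24209 ≈ 2.0000)
K = 363128/48417 (K = 7 + 1/(48417/24209) = 7 + 24209/48417 = 363128/48417 ≈ 7.5000)
((8926 - 6732) + L(-55)) - K = ((8926 - 6732) + 882) - 1*363128/48417 = (2194 + 882) - 363128/48417 = 3076 - 363128/48417 = 148567564/48417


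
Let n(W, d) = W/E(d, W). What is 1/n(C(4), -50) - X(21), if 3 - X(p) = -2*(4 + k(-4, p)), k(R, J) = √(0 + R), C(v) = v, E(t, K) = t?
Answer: -47/2 - 4*I ≈ -23.5 - 4.0*I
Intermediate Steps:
n(W, d) = W/d
k(R, J) = √R
X(p) = 11 + 4*I (X(p) = 3 - (-2)*(4 + √(-4)) = 3 - (-2)*(4 + 2*I) = 3 - (-8 - 4*I) = 3 + (8 + 4*I) = 11 + 4*I)
1/n(C(4), -50) - X(21) = 1/(4/(-50)) - (11 + 4*I) = 1/(4*(-1/50)) + (-11 - 4*I) = 1/(-2/25) + (-11 - 4*I) = -25/2 + (-11 - 4*I) = -47/2 - 4*I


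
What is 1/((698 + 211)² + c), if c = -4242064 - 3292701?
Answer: -1/6708484 ≈ -1.4907e-7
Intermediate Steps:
c = -7534765
1/((698 + 211)² + c) = 1/((698 + 211)² - 7534765) = 1/(909² - 7534765) = 1/(826281 - 7534765) = 1/(-6708484) = -1/6708484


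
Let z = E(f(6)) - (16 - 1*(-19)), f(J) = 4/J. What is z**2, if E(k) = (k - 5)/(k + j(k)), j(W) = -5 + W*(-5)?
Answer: 627264/529 ≈ 1185.8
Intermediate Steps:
j(W) = -5 - 5*W
E(k) = (-5 + k)/(-5 - 4*k) (E(k) = (k - 5)/(k + (-5 - 5*k)) = (-5 + k)/(-5 - 4*k))
z = -792/23 (z = (5 - 4/6)/(5 + 4*(4/6)) - (16 - 1*(-19)) = (5 - 4/6)/(5 + 4*(4*(1/6))) - (16 + 19) = (5 - 1*2/3)/(5 + 4*(2/3)) - 1*35 = (5 - 2/3)/(5 + 8/3) - 35 = (13/3)/(23/3) - 35 = (3/23)*(13/3) - 35 = 13/23 - 35 = -792/23 ≈ -34.435)
z**2 = (-792/23)**2 = 627264/529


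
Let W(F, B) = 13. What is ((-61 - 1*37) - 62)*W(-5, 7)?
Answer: -2080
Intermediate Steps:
((-61 - 1*37) - 62)*W(-5, 7) = ((-61 - 1*37) - 62)*13 = ((-61 - 37) - 62)*13 = (-98 - 62)*13 = -160*13 = -2080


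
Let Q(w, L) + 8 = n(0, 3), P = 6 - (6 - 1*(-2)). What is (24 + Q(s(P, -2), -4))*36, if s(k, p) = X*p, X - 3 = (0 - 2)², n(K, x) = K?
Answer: 576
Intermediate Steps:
P = -2 (P = 6 - (6 + 2) = 6 - 1*8 = 6 - 8 = -2)
X = 7 (X = 3 + (0 - 2)² = 3 + (-2)² = 3 + 4 = 7)
s(k, p) = 7*p
Q(w, L) = -8 (Q(w, L) = -8 + 0 = -8)
(24 + Q(s(P, -2), -4))*36 = (24 - 8)*36 = 16*36 = 576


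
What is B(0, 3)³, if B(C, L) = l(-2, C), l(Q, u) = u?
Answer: 0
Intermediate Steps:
B(C, L) = C
B(0, 3)³ = 0³ = 0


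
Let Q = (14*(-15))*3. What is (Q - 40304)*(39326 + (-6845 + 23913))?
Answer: -2308431996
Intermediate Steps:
Q = -630 (Q = -210*3 = -630)
(Q - 40304)*(39326 + (-6845 + 23913)) = (-630 - 40304)*(39326 + (-6845 + 23913)) = -40934*(39326 + 17068) = -40934*56394 = -2308431996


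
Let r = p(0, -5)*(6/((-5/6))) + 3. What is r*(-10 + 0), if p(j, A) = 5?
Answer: 330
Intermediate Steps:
r = -33 (r = 5*(6/((-5/6))) + 3 = 5*(6/((-5*⅙))) + 3 = 5*(6/(-⅚)) + 3 = 5*(6*(-6/5)) + 3 = 5*(-36/5) + 3 = -36 + 3 = -33)
r*(-10 + 0) = -33*(-10 + 0) = -33*(-10) = 330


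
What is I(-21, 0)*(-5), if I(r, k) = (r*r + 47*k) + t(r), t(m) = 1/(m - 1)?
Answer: -48505/22 ≈ -2204.8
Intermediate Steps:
t(m) = 1/(-1 + m)
I(r, k) = r² + 1/(-1 + r) + 47*k (I(r, k) = (r*r + 47*k) + 1/(-1 + r) = (r² + 47*k) + 1/(-1 + r) = r² + 1/(-1 + r) + 47*k)
I(-21, 0)*(-5) = ((1 + (-1 - 21)*((-21)² + 47*0))/(-1 - 21))*(-5) = ((1 - 22*(441 + 0))/(-22))*(-5) = -(1 - 22*441)/22*(-5) = -(1 - 9702)/22*(-5) = -1/22*(-9701)*(-5) = (9701/22)*(-5) = -48505/22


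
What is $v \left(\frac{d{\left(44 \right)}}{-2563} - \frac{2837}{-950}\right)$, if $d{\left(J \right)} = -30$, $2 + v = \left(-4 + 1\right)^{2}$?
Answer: $\frac{51098117}{2434850} \approx 20.986$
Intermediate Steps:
$v = 7$ ($v = -2 + \left(-4 + 1\right)^{2} = -2 + \left(-3\right)^{2} = -2 + 9 = 7$)
$v \left(\frac{d{\left(44 \right)}}{-2563} - \frac{2837}{-950}\right) = 7 \left(- \frac{30}{-2563} - \frac{2837}{-950}\right) = 7 \left(\left(-30\right) \left(- \frac{1}{2563}\right) - - \frac{2837}{950}\right) = 7 \left(\frac{30}{2563} + \frac{2837}{950}\right) = 7 \cdot \frac{7299731}{2434850} = \frac{51098117}{2434850}$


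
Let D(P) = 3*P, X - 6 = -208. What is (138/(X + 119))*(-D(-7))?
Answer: -2898/83 ≈ -34.916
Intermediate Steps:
X = -202 (X = 6 - 208 = -202)
(138/(X + 119))*(-D(-7)) = (138/(-202 + 119))*(-3*(-7)) = (138/(-83))*(-1*(-21)) = -1/83*138*21 = -138/83*21 = -2898/83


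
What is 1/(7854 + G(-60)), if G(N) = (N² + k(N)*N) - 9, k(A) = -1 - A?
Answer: 1/7905 ≈ 0.00012650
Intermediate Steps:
G(N) = -9 + N² + N*(-1 - N) (G(N) = (N² + (-1 - N)*N) - 9 = (N² + N*(-1 - N)) - 9 = -9 + N² + N*(-1 - N))
1/(7854 + G(-60)) = 1/(7854 + (-9 - 1*(-60))) = 1/(7854 + (-9 + 60)) = 1/(7854 + 51) = 1/7905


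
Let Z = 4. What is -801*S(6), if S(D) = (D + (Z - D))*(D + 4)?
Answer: -32040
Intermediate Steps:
S(D) = 16 + 4*D (S(D) = (D + (4 - D))*(D + 4) = 4*(4 + D) = 16 + 4*D)
-801*S(6) = -801*(16 + 4*6) = -801*(16 + 24) = -801*40 = -32040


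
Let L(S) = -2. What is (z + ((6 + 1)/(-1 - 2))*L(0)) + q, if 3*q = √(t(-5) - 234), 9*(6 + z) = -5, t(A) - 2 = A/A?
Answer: -17/9 + I*√231/3 ≈ -1.8889 + 5.0662*I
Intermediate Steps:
t(A) = 3 (t(A) = 2 + A/A = 2 + 1 = 3)
z = -59/9 (z = -6 + (⅑)*(-5) = -6 - 5/9 = -59/9 ≈ -6.5556)
q = I*√231/3 (q = √(3 - 234)/3 = √(-231)/3 = (I*√231)/3 = I*√231/3 ≈ 5.0662*I)
(z + ((6 + 1)/(-1 - 2))*L(0)) + q = (-59/9 + ((6 + 1)/(-1 - 2))*(-2)) + I*√231/3 = (-59/9 + (7/(-3))*(-2)) + I*√231/3 = (-59/9 + (7*(-⅓))*(-2)) + I*√231/3 = (-59/9 - 7/3*(-2)) + I*√231/3 = (-59/9 + 14/3) + I*√231/3 = -17/9 + I*√231/3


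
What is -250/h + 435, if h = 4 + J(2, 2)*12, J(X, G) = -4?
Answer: 9695/22 ≈ 440.68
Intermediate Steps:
h = -44 (h = 4 - 4*12 = 4 - 48 = -44)
-250/h + 435 = -250/(-44) + 435 = -250*(-1/44) + 435 = 125/22 + 435 = 9695/22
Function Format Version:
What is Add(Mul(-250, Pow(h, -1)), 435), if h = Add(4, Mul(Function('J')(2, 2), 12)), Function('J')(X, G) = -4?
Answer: Rational(9695, 22) ≈ 440.68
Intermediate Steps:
h = -44 (h = Add(4, Mul(-4, 12)) = Add(4, -48) = -44)
Add(Mul(-250, Pow(h, -1)), 435) = Add(Mul(-250, Pow(-44, -1)), 435) = Add(Mul(-250, Rational(-1, 44)), 435) = Add(Rational(125, 22), 435) = Rational(9695, 22)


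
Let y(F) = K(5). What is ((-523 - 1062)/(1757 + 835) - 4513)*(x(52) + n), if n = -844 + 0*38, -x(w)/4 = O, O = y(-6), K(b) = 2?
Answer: 830648951/216 ≈ 3.8456e+6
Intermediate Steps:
y(F) = 2
O = 2
x(w) = -8 (x(w) = -4*2 = -8)
n = -844 (n = -844 + 0 = -844)
((-523 - 1062)/(1757 + 835) - 4513)*(x(52) + n) = ((-523 - 1062)/(1757 + 835) - 4513)*(-8 - 844) = (-1585/2592 - 4513)*(-852) = -11699281/2592*(-852) = 830648951/216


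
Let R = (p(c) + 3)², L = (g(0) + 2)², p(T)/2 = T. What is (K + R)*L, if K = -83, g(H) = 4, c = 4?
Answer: 1368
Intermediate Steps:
p(T) = 2*T
L = 36 (L = (4 + 2)² = 6² = 36)
R = 121 (R = (2*4 + 3)² = (8 + 3)² = 11² = 121)
(K + R)*L = (-83 + 121)*36 = 38*36 = 1368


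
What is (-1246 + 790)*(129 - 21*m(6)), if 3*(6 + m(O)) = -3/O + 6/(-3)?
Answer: -124260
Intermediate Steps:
m(O) = -20/3 - 1/O (m(O) = -6 + (-3/O + 6/(-3))/3 = -6 + (-3/O + 6*(-⅓))/3 = -6 + (-3/O - 2)/3 = -6 + (-2 - 3/O)/3 = -6 + (-⅔ - 1/O) = -20/3 - 1/O)
(-1246 + 790)*(129 - 21*m(6)) = (-1246 + 790)*(129 - 21*(-20/3 - 1/6)) = -456*(129 - 21*(-20/3 - 1*⅙)) = -456*(129 - 21*(-20/3 - ⅙)) = -456*(129 - 21*(-41/6)) = -456*(129 + 287/2) = -456*545/2 = -124260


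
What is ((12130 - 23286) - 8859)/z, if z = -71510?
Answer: 4003/14302 ≈ 0.27989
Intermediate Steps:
((12130 - 23286) - 8859)/z = ((12130 - 23286) - 8859)/(-71510) = (-11156 - 8859)*(-1/71510) = -20015*(-1/71510) = 4003/14302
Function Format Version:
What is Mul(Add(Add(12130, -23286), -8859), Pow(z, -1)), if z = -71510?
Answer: Rational(4003, 14302) ≈ 0.27989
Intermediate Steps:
Mul(Add(Add(12130, -23286), -8859), Pow(z, -1)) = Mul(Add(Add(12130, -23286), -8859), Pow(-71510, -1)) = Mul(Add(-11156, -8859), Rational(-1, 71510)) = Mul(-20015, Rational(-1, 71510)) = Rational(4003, 14302)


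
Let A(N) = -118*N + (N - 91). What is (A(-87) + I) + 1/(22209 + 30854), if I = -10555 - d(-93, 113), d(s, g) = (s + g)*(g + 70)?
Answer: -218991000/53063 ≈ -4127.0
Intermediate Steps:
d(s, g) = (70 + g)*(g + s) (d(s, g) = (g + s)*(70 + g) = (70 + g)*(g + s))
I = -14215 (I = -10555 - (113**2 + 70*113 + 70*(-93) + 113*(-93)) = -10555 - (12769 + 7910 - 6510 - 10509) = -10555 - 1*3660 = -10555 - 3660 = -14215)
A(N) = -91 - 117*N (A(N) = -118*N + (-91 + N) = -91 - 117*N)
(A(-87) + I) + 1/(22209 + 30854) = ((-91 - 117*(-87)) - 14215) + 1/(22209 + 30854) = ((-91 + 10179) - 14215) + 1/53063 = (10088 - 14215) + 1/53063 = -4127 + 1/53063 = -218991000/53063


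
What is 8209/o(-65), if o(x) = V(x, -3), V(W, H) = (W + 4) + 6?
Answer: -8209/55 ≈ -149.25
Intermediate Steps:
V(W, H) = 10 + W (V(W, H) = (4 + W) + 6 = 10 + W)
o(x) = 10 + x
8209/o(-65) = 8209/(10 - 65) = 8209/(-55) = 8209*(-1/55) = -8209/55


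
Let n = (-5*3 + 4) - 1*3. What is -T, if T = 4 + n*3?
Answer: 38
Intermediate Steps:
n = -14 (n = (-15 + 4) - 3 = -11 - 3 = -14)
T = -38 (T = 4 - 14*3 = 4 - 42 = -38)
-T = -1*(-38) = 38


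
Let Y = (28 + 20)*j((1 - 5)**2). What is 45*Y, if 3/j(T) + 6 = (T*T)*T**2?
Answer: 648/6553 ≈ 0.098886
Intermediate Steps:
j(T) = 3/(-6 + T**4) (j(T) = 3/(-6 + (T*T)*T**2) = 3/(-6 + T**2*T**2) = 3/(-6 + T**4))
Y = 72/32765 (Y = (28 + 20)*(3/(-6 + ((1 - 5)**2)**4)) = 48*(3/(-6 + ((-4)**2)**4)) = 48*(3/(-6 + 16**4)) = 48*(3/(-6 + 65536)) = 48*(3/65530) = 72/32765 ≈ 0.0021975)
45*Y = 45*(72/32765) = 648/6553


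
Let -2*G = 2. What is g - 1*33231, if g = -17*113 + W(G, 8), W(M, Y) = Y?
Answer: -35144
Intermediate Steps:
G = -1 (G = -½*2 = -1)
g = -1913 (g = -17*113 + 8 = -1921 + 8 = -1913)
g - 1*33231 = -1913 - 1*33231 = -1913 - 33231 = -35144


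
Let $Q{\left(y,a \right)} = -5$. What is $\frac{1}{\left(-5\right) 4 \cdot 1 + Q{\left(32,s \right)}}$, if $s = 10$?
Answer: $- \frac{1}{25} \approx -0.04$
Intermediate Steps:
$\frac{1}{\left(-5\right) 4 \cdot 1 + Q{\left(32,s \right)}} = \frac{1}{\left(-5\right) 4 \cdot 1 - 5} = \frac{1}{\left(-20\right) 1 - 5} = \frac{1}{-20 - 5} = \frac{1}{-25} = - \frac{1}{25}$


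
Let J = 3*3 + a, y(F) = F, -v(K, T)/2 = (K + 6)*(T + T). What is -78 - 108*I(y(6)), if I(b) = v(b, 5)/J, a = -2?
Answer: 25374/7 ≈ 3624.9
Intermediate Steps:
v(K, T) = -4*T*(6 + K) (v(K, T) = -2*(K + 6)*(T + T) = -2*(6 + K)*2*T = -4*T*(6 + K))
J = 7 (J = 3*3 - 2 = 9 - 2 = 7)
I(b) = -120/7 - 20*b/7 (I(b) = -4*5*(6 + b)/7 = (-120 - 20*b)*(1/7) = -120/7 - 20*b/7)
-78 - 108*I(y(6)) = -78 - 108*(-120/7 - 20/7*6) = -78 - 108*(-120/7 - 120/7) = -78 - 108*(-240/7) = -78 + 25920/7 = 25374/7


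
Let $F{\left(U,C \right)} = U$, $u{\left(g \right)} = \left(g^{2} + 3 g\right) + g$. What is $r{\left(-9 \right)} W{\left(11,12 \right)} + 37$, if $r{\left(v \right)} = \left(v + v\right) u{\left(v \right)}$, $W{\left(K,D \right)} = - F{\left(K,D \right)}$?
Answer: $8947$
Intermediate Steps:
$u{\left(g \right)} = g^{2} + 4 g$
$W{\left(K,D \right)} = - K$
$r{\left(v \right)} = 2 v^{2} \left(4 + v\right)$ ($r{\left(v \right)} = \left(v + v\right) v \left(4 + v\right) = 2 v v \left(4 + v\right) = 2 v^{2} \left(4 + v\right)$)
$r{\left(-9 \right)} W{\left(11,12 \right)} + 37 = 2 \left(-9\right)^{2} \left(4 - 9\right) \left(\left(-1\right) 11\right) + 37 = 2 \cdot 81 \left(-5\right) \left(-11\right) + 37 = \left(-810\right) \left(-11\right) + 37 = 8910 + 37 = 8947$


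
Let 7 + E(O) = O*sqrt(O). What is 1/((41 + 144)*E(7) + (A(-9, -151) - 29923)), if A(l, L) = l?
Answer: -4461/137626622 - 185*sqrt(7)/137626622 ≈ -3.5970e-5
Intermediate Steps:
E(O) = -7 + O**(3/2) (E(O) = -7 + O*sqrt(O) = -7 + O**(3/2))
1/((41 + 144)*E(7) + (A(-9, -151) - 29923)) = 1/((41 + 144)*(-7 + 7**(3/2)) + (-9 - 29923)) = 1/(185*(-7 + 7*sqrt(7)) - 29932) = 1/((-1295 + 1295*sqrt(7)) - 29932) = 1/(-31227 + 1295*sqrt(7))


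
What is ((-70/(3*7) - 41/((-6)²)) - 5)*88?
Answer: -7502/9 ≈ -833.56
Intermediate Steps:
((-70/(3*7) - 41/((-6)²)) - 5)*88 = ((-70/21 - 41/36) - 5)*88 = ((-70*1/21 - 41*1/36) - 5)*88 = ((-10/3 - 41/36) - 5)*88 = (-161/36 - 5)*88 = -341/36*88 = -7502/9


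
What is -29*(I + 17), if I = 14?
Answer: -899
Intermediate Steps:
-29*(I + 17) = -29*(14 + 17) = -29*31 = -899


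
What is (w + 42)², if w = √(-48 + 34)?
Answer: (42 + I*√14)² ≈ 1750.0 + 314.3*I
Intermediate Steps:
w = I*√14 (w = √(-14) = I*√14 ≈ 3.7417*I)
(w + 42)² = (I*√14 + 42)² = (42 + I*√14)²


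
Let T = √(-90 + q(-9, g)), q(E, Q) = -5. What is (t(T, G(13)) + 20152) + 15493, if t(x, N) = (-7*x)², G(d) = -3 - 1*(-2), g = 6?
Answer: 30990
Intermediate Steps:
G(d) = -1 (G(d) = -3 + 2 = -1)
T = I*√95 (T = √(-90 - 5) = √(-95) = I*√95 ≈ 9.7468*I)
t(x, N) = 49*x²
(t(T, G(13)) + 20152) + 15493 = (49*(I*√95)² + 20152) + 15493 = (49*(-95) + 20152) + 15493 = (-4655 + 20152) + 15493 = 15497 + 15493 = 30990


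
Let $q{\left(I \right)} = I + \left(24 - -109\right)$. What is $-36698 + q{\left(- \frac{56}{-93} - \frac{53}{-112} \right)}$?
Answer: $- \frac{380849839}{10416} \approx -36564.0$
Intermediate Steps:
$q{\left(I \right)} = 133 + I$ ($q{\left(I \right)} = I + \left(24 + 109\right) = I + 133 = 133 + I$)
$-36698 + q{\left(- \frac{56}{-93} - \frac{53}{-112} \right)} = -36698 + \left(133 - \left(- \frac{56}{93} - \frac{53}{112}\right)\right) = -36698 + \left(133 - - \frac{11201}{10416}\right) = -36698 + \left(133 + \left(\frac{56}{93} + \frac{53}{112}\right)\right) = -36698 + \left(133 + \frac{11201}{10416}\right) = -36698 + \frac{1396529}{10416} = - \frac{380849839}{10416}$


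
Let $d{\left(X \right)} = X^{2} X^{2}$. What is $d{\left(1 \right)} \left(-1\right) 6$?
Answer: $-6$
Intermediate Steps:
$d{\left(X \right)} = X^{4}$
$d{\left(1 \right)} \left(-1\right) 6 = 1^{4} \left(-1\right) 6 = 1 \left(-1\right) 6 = \left(-1\right) 6 = -6$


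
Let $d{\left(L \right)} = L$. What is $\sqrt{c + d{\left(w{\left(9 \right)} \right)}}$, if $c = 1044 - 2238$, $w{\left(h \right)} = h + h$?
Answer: $14 i \sqrt{6} \approx 34.293 i$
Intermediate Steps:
$w{\left(h \right)} = 2 h$
$c = -1194$ ($c = 1044 - 2238 = -1194$)
$\sqrt{c + d{\left(w{\left(9 \right)} \right)}} = \sqrt{-1194 + 2 \cdot 9} = \sqrt{-1194 + 18} = \sqrt{-1176} = 14 i \sqrt{6}$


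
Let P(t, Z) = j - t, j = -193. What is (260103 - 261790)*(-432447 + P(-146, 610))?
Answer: 729617378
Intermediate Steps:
P(t, Z) = -193 - t
(260103 - 261790)*(-432447 + P(-146, 610)) = (260103 - 261790)*(-432447 + (-193 - 1*(-146))) = -1687*(-432447 + (-193 + 146)) = -1687*(-432447 - 47) = -1687*(-432494) = 729617378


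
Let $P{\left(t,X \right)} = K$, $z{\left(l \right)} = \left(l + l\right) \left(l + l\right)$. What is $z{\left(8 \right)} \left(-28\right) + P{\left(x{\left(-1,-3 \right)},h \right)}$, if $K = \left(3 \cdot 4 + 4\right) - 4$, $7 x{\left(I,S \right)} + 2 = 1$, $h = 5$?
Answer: $-7156$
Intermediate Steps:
$x{\left(I,S \right)} = - \frac{1}{7}$ ($x{\left(I,S \right)} = - \frac{2}{7} + \frac{1}{7} \cdot 1 = - \frac{2}{7} + \frac{1}{7} = - \frac{1}{7}$)
$z{\left(l \right)} = 4 l^{2}$ ($z{\left(l \right)} = 2 l 2 l = 4 l^{2}$)
$K = 12$ ($K = \left(12 + 4\right) - 4 = 16 - 4 = 12$)
$P{\left(t,X \right)} = 12$
$z{\left(8 \right)} \left(-28\right) + P{\left(x{\left(-1,-3 \right)},h \right)} = 4 \cdot 8^{2} \left(-28\right) + 12 = 4 \cdot 64 \left(-28\right) + 12 = 256 \left(-28\right) + 12 = -7168 + 12 = -7156$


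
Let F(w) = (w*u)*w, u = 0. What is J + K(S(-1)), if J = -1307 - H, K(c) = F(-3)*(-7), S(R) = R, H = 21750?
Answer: -23057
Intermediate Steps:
F(w) = 0 (F(w) = (w*0)*w = 0*w = 0)
K(c) = 0 (K(c) = 0*(-7) = 0)
J = -23057 (J = -1307 - 1*21750 = -1307 - 21750 = -23057)
J + K(S(-1)) = -23057 + 0 = -23057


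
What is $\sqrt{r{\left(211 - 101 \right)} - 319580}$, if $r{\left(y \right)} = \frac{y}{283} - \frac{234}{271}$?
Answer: $\frac{2 i \sqrt{469928407350234}}{76693} \approx 565.31 i$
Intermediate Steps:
$r{\left(y \right)} = - \frac{234}{271} + \frac{y}{283}$ ($r{\left(y \right)} = y \frac{1}{283} - \frac{234}{271} = \frac{y}{283} - \frac{234}{271} = - \frac{234}{271} + \frac{y}{283}$)
$\sqrt{r{\left(211 - 101 \right)} - 319580} = \sqrt{\left(- \frac{234}{271} + \frac{211 - 101}{283}\right) - 319580} = \sqrt{\left(- \frac{234}{271} + \frac{1}{283} \cdot 110\right) - 319580} = \sqrt{\left(- \frac{234}{271} + \frac{110}{283}\right) - 319580} = \sqrt{- \frac{36412}{76693} - 319580} = \sqrt{- \frac{24509585352}{76693}} = \frac{2 i \sqrt{469928407350234}}{76693}$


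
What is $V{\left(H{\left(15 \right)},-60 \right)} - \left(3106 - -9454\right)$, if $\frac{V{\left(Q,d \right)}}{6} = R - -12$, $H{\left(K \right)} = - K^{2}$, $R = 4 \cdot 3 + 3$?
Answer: $-12398$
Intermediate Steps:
$R = 15$ ($R = 12 + 3 = 15$)
$V{\left(Q,d \right)} = 162$ ($V{\left(Q,d \right)} = 6 \left(15 - -12\right) = 6 \left(15 + 12\right) = 6 \cdot 27 = 162$)
$V{\left(H{\left(15 \right)},-60 \right)} - \left(3106 - -9454\right) = 162 - \left(3106 - -9454\right) = 162 - \left(3106 + 9454\right) = 162 - 12560 = -12398$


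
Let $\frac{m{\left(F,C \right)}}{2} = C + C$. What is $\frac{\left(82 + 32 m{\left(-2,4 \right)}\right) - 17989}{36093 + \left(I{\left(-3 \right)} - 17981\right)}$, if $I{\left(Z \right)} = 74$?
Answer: $- \frac{2485}{2598} \approx -0.9565$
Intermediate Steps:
$m{\left(F,C \right)} = 4 C$ ($m{\left(F,C \right)} = 2 \left(C + C\right) = 2 \cdot 2 C = 4 C$)
$\frac{\left(82 + 32 m{\left(-2,4 \right)}\right) - 17989}{36093 + \left(I{\left(-3 \right)} - 17981\right)} = \frac{\left(82 + 32 \cdot 4 \cdot 4\right) - 17989}{36093 + \left(74 - 17981\right)} = \frac{\left(82 + 32 \cdot 16\right) - 17989}{36093 - 17907} = \frac{\left(82 + 512\right) - 17989}{18186} = \left(594 - 17989\right) \frac{1}{18186} = \left(-17395\right) \frac{1}{18186} = - \frac{2485}{2598}$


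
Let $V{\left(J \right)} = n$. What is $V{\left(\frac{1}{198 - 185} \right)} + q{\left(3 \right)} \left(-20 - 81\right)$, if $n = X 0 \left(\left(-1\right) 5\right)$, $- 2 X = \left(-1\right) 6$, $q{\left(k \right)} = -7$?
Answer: $707$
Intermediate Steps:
$X = 3$ ($X = - \frac{\left(-1\right) 6}{2} = \left(- \frac{1}{2}\right) \left(-6\right) = 3$)
$n = 0$ ($n = 3 \cdot 0 \left(\left(-1\right) 5\right) = 0 \left(-5\right) = 0$)
$V{\left(J \right)} = 0$
$V{\left(\frac{1}{198 - 185} \right)} + q{\left(3 \right)} \left(-20 - 81\right) = 0 - 7 \left(-20 - 81\right) = 0 - -707 = 0 + 707 = 707$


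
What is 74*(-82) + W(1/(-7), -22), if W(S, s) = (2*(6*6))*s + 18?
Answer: -7634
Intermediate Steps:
W(S, s) = 18 + 72*s (W(S, s) = (2*36)*s + 18 = 72*s + 18 = 18 + 72*s)
74*(-82) + W(1/(-7), -22) = 74*(-82) + (18 + 72*(-22)) = -6068 + (18 - 1584) = -6068 - 1566 = -7634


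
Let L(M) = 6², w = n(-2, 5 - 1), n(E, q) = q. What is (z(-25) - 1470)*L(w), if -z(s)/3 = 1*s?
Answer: -50220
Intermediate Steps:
w = 4 (w = 5 - 1 = 4)
L(M) = 36
z(s) = -3*s
(z(-25) - 1470)*L(w) = (-3*(-25) - 1470)*36 = (75 - 1470)*36 = -1395*36 = -50220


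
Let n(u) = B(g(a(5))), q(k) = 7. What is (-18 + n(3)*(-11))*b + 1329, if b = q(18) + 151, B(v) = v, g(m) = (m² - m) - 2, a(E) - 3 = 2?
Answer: -32799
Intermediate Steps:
a(E) = 5 (a(E) = 3 + 2 = 5)
g(m) = -2 + m² - m
n(u) = 18 (n(u) = -2 + 5² - 1*5 = -2 + 25 - 5 = 18)
b = 158 (b = 7 + 151 = 158)
(-18 + n(3)*(-11))*b + 1329 = (-18 + 18*(-11))*158 + 1329 = (-18 - 198)*158 + 1329 = -216*158 + 1329 = -34128 + 1329 = -32799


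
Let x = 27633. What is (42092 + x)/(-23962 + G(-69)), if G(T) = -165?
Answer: -69725/24127 ≈ -2.8899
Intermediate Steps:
(42092 + x)/(-23962 + G(-69)) = (42092 + 27633)/(-23962 - 165) = 69725/(-24127) = 69725*(-1/24127) = -69725/24127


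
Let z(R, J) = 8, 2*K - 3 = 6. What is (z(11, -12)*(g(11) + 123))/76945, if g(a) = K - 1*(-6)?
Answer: 1068/76945 ≈ 0.013880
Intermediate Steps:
K = 9/2 (K = 3/2 + (1/2)*6 = 3/2 + 3 = 9/2 ≈ 4.5000)
g(a) = 21/2 (g(a) = 9/2 - 1*(-6) = 9/2 + 6 = 21/2)
(z(11, -12)*(g(11) + 123))/76945 = (8*(21/2 + 123))/76945 = (8*(267/2))*(1/76945) = 1068*(1/76945) = 1068/76945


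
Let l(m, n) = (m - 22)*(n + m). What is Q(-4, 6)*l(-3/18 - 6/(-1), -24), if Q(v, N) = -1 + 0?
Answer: -10573/36 ≈ -293.69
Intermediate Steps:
Q(v, N) = -1
l(m, n) = (-22 + m)*(m + n)
Q(-4, 6)*l(-3/18 - 6/(-1), -24) = -((-3/18 - 6/(-1))**2 - 22*(-3/18 - 6/(-1)) - 22*(-24) + (-3/18 - 6/(-1))*(-24)) = -((-3*1/18 - 6*(-1))**2 - 22*(-3*1/18 - 6*(-1)) + 528 + (-3*1/18 - 6*(-1))*(-24)) = -((-1/6 + 6)**2 - 22*(-1/6 + 6) + 528 + (-1/6 + 6)*(-24)) = -((35/6)**2 - 22*35/6 + 528 + (35/6)*(-24)) = -(1225/36 - 385/3 + 528 - 140) = -1*10573/36 = -10573/36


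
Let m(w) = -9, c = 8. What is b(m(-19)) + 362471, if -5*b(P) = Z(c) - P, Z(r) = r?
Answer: 1812338/5 ≈ 3.6247e+5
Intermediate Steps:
b(P) = -8/5 + P/5 (b(P) = -(8 - P)/5 = -8/5 + P/5)
b(m(-19)) + 362471 = (-8/5 + (1/5)*(-9)) + 362471 = (-8/5 - 9/5) + 362471 = -17/5 + 362471 = 1812338/5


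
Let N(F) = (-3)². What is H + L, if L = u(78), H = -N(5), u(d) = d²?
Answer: 6075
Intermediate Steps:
N(F) = 9
H = -9 (H = -1*9 = -9)
L = 6084 (L = 78² = 6084)
H + L = -9 + 6084 = 6075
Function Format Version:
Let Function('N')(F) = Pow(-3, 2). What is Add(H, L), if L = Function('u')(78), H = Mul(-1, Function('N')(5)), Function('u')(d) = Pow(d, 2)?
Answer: 6075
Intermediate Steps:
Function('N')(F) = 9
H = -9 (H = Mul(-1, 9) = -9)
L = 6084 (L = Pow(78, 2) = 6084)
Add(H, L) = Add(-9, 6084) = 6075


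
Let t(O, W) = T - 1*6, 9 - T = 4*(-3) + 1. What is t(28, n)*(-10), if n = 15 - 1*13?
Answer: -140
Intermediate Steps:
n = 2 (n = 15 - 13 = 2)
T = 20 (T = 9 - (4*(-3) + 1) = 9 - (-12 + 1) = 9 - 1*(-11) = 9 + 11 = 20)
t(O, W) = 14 (t(O, W) = 20 - 1*6 = 20 - 6 = 14)
t(28, n)*(-10) = 14*(-10) = -140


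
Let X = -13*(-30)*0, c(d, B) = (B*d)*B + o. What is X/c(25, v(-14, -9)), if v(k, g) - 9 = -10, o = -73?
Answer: 0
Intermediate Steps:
v(k, g) = -1 (v(k, g) = 9 - 10 = -1)
c(d, B) = -73 + d*B**2 (c(d, B) = (B*d)*B - 73 = d*B**2 - 73 = -73 + d*B**2)
X = 0 (X = 390*0 = 0)
X/c(25, v(-14, -9)) = 0/(-73 + 25*(-1)**2) = 0/(-73 + 25*1) = 0/(-73 + 25) = 0/(-48) = 0*(-1/48) = 0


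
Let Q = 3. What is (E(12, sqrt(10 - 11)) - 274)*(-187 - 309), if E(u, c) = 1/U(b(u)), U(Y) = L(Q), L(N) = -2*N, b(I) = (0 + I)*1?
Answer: 407960/3 ≈ 1.3599e+5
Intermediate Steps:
b(I) = I (b(I) = I*1 = I)
U(Y) = -6 (U(Y) = -2*3 = -6)
E(u, c) = -1/6 (E(u, c) = 1/(-6) = -1/6)
(E(12, sqrt(10 - 11)) - 274)*(-187 - 309) = (-1/6 - 274)*(-187 - 309) = -1645/6*(-496) = 407960/3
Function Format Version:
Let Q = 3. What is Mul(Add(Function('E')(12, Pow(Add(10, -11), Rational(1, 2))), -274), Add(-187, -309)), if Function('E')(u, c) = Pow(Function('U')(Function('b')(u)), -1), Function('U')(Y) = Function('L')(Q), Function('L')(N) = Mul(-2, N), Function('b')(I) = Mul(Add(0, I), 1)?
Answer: Rational(407960, 3) ≈ 1.3599e+5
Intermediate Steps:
Function('b')(I) = I (Function('b')(I) = Mul(I, 1) = I)
Function('U')(Y) = -6 (Function('U')(Y) = Mul(-2, 3) = -6)
Function('E')(u, c) = Rational(-1, 6) (Function('E')(u, c) = Pow(-6, -1) = Rational(-1, 6))
Mul(Add(Function('E')(12, Pow(Add(10, -11), Rational(1, 2))), -274), Add(-187, -309)) = Mul(Add(Rational(-1, 6), -274), Add(-187, -309)) = Mul(Rational(-1645, 6), -496) = Rational(407960, 3)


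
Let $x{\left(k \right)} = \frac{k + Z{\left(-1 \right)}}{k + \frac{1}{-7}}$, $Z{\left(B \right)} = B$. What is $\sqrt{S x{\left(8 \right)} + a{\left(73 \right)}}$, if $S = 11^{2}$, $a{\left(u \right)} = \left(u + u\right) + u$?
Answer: $\frac{\sqrt{8170}}{5} \approx 18.078$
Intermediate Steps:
$a{\left(u \right)} = 3 u$ ($a{\left(u \right)} = 2 u + u = 3 u$)
$S = 121$
$x{\left(k \right)} = \frac{-1 + k}{- \frac{1}{7} + k}$ ($x{\left(k \right)} = \frac{k - 1}{k + \frac{1}{-7}} = \frac{-1 + k}{k - \frac{1}{7}} = \frac{-1 + k}{- \frac{1}{7} + k}$)
$\sqrt{S x{\left(8 \right)} + a{\left(73 \right)}} = \sqrt{121 \frac{7 \left(-1 + 8\right)}{-1 + 7 \cdot 8} + 3 \cdot 73} = \sqrt{121 \cdot 7 \frac{1}{-1 + 56} \cdot 7 + 219} = \sqrt{121 \cdot 7 \cdot \frac{1}{55} \cdot 7 + 219} = \sqrt{121 \cdot \frac{49}{55} + 219} = \sqrt{\frac{539}{5} + 219} = \sqrt{\frac{1634}{5}} = \frac{\sqrt{8170}}{5}$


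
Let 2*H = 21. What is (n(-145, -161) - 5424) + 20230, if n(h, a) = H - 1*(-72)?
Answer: 29777/2 ≈ 14889.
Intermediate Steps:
H = 21/2 (H = (½)*21 = 21/2 ≈ 10.500)
n(h, a) = 165/2 (n(h, a) = 21/2 - 1*(-72) = 21/2 + 72 = 165/2)
(n(-145, -161) - 5424) + 20230 = (165/2 - 5424) + 20230 = -10683/2 + 20230 = 29777/2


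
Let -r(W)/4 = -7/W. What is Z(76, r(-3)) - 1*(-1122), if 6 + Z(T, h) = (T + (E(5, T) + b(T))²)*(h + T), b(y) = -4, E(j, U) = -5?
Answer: 34748/3 ≈ 11583.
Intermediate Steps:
r(W) = 28/W (r(W) = -(-28)/W = 28/W)
Z(T, h) = -6 + (81 + T)*(T + h) (Z(T, h) = -6 + (T + (-5 - 4)²)*(h + T) = -6 + (T + (-9)²)*(T + h) = -6 + (T + 81)*(T + h) = -6 + (81 + T)*(T + h))
Z(76, r(-3)) - 1*(-1122) = (-6 + 76² + 81*76 + 81*(28/(-3)) + 76*(28/(-3))) - 1*(-1122) = (-6 + 5776 + 6156 + 81*(28*(-⅓)) + 76*(28*(-⅓))) + 1122 = (-6 + 5776 + 6156 + 81*(-28/3) + 76*(-28/3)) + 1122 = (-6 + 5776 + 6156 - 756 - 2128/3) + 1122 = 31382/3 + 1122 = 34748/3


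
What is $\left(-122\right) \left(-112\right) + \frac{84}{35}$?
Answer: $\frac{68332}{5} \approx 13666.0$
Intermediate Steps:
$\left(-122\right) \left(-112\right) + \frac{84}{35} = 13664 + 84 \cdot \frac{1}{35} = 13664 + \frac{12}{5} = \frac{68332}{5}$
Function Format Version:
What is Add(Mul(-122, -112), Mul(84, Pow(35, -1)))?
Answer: Rational(68332, 5) ≈ 13666.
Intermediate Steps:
Add(Mul(-122, -112), Mul(84, Pow(35, -1))) = Add(13664, Mul(84, Rational(1, 35))) = Add(13664, Rational(12, 5)) = Rational(68332, 5)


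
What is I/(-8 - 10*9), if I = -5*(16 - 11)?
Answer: 25/98 ≈ 0.25510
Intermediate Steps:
I = -25 (I = -5*5 = -25)
I/(-8 - 10*9) = -25/(-8 - 10*9) = -25/(-8 - 90) = -25/(-98) = -25*(-1/98) = 25/98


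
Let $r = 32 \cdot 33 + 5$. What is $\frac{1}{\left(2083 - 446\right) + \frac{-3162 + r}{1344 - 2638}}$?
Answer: $\frac{1294}{2120379} \approx 0.00061027$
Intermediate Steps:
$r = 1061$ ($r = 1056 + 5 = 1061$)
$\frac{1}{\left(2083 - 446\right) + \frac{-3162 + r}{1344 - 2638}} = \frac{1}{\left(2083 - 446\right) + \frac{-3162 + 1061}{1344 - 2638}} = \frac{1}{\left(2083 - 446\right) - \frac{2101}{-1294}} = \frac{1}{1637 - - \frac{2101}{1294}} = \frac{1}{1637 + \frac{2101}{1294}} = \frac{1}{\frac{2120379}{1294}} = \frac{1294}{2120379}$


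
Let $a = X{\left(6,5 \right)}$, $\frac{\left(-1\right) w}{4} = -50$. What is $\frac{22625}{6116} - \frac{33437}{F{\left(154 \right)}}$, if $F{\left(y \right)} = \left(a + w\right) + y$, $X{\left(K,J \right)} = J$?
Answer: $- \frac{196378317}{2195644} \approx -89.44$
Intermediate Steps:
$w = 200$ ($w = \left(-4\right) \left(-50\right) = 200$)
$a = 5$
$F{\left(y \right)} = 205 + y$ ($F{\left(y \right)} = \left(5 + 200\right) + y = 205 + y$)
$\frac{22625}{6116} - \frac{33437}{F{\left(154 \right)}} = \frac{22625}{6116} - \frac{33437}{205 + 154} = 22625 \cdot \frac{1}{6116} - \frac{33437}{359} = \frac{22625}{6116} - \frac{33437}{359} = - \frac{196378317}{2195644}$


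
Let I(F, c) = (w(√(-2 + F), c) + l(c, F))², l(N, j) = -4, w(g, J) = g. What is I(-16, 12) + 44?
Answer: 42 - 24*I*√2 ≈ 42.0 - 33.941*I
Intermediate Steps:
I(F, c) = (-4 + √(-2 + F))² (I(F, c) = (√(-2 + F) - 4)² = (-4 + √(-2 + F))²)
I(-16, 12) + 44 = (-4 + √(-2 - 16))² + 44 = (-4 + √(-18))² + 44 = (-4 + 3*I*√2)² + 44 = 44 + (-4 + 3*I*√2)²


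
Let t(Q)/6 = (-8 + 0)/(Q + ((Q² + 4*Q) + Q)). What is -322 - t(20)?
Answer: -20924/65 ≈ -321.91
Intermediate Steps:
t(Q) = -48/(Q² + 6*Q) (t(Q) = 6*((-8 + 0)/(Q + ((Q² + 4*Q) + Q))) = 6*(-8/(Q + (Q² + 5*Q))) = 6*(-8/(Q² + 6*Q)) = -48/(Q² + 6*Q))
-322 - t(20) = -322 - (-48)/(20*(6 + 20)) = -322 - (-48)/(20*26) = -322 - 1*(-6/65) = -322 + 6/65 = -20924/65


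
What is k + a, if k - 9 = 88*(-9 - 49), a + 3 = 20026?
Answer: 14928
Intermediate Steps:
a = 20023 (a = -3 + 20026 = 20023)
k = -5095 (k = 9 + 88*(-9 - 49) = 9 + 88*(-58) = 9 - 5104 = -5095)
k + a = -5095 + 20023 = 14928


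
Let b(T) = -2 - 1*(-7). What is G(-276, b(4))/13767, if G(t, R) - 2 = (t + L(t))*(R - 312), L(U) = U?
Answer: 169466/13767 ≈ 12.310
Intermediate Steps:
b(T) = 5 (b(T) = -2 + 7 = 5)
G(t, R) = 2 + 2*t*(-312 + R) (G(t, R) = 2 + (t + t)*(R - 312) = 2 + (2*t)*(-312 + R) = 2 + 2*t*(-312 + R))
G(-276, b(4))/13767 = (2 - 624*(-276) + 2*5*(-276))/13767 = (2 + 172224 - 2760)*(1/13767) = 169466*(1/13767) = 169466/13767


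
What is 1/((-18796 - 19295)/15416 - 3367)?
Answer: -15416/51943763 ≈ -0.00029678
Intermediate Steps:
1/((-18796 - 19295)/15416 - 3367) = 1/(-38091*1/15416 - 3367) = 1/(-38091/15416 - 3367) = 1/(-51943763/15416) = -15416/51943763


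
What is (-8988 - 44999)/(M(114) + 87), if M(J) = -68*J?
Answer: 53987/7665 ≈ 7.0433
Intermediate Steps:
(-8988 - 44999)/(M(114) + 87) = (-8988 - 44999)/(-68*114 + 87) = -53987/(-7752 + 87) = -53987/(-7665) = -53987*(-1/7665) = 53987/7665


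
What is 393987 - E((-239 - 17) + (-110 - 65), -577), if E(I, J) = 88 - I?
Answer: 393468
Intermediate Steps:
393987 - E((-239 - 17) + (-110 - 65), -577) = 393987 - (88 - ((-239 - 17) + (-110 - 65))) = 393987 - (88 - (-256 - 175)) = 393987 - (88 - 1*(-431)) = 393987 - (88 + 431) = 393987 - 1*519 = 393987 - 519 = 393468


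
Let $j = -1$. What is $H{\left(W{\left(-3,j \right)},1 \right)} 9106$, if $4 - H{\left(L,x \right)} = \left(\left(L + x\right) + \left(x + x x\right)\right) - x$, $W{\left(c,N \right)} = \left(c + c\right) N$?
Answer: $-36424$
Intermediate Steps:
$W{\left(c,N \right)} = 2 N c$ ($W{\left(c,N \right)} = 2 c N = 2 N c$)
$H{\left(L,x \right)} = 4 - L - x - x^{2}$ ($H{\left(L,x \right)} = 4 - \left(\left(\left(L + x\right) + \left(x + x x\right)\right) - x\right) = 4 - \left(\left(\left(L + x\right) + \left(x + x^{2}\right)\right) - x\right) = 4 - \left(\left(L + x^{2} + 2 x\right) - x\right) = 4 - \left(L + x + x^{2}\right) = 4 - L - x - x^{2}$)
$H{\left(W{\left(-3,j \right)},1 \right)} 9106 = \left(4 - 2 \left(-1\right) \left(-3\right) - 1 - 1^{2}\right) 9106 = \left(4 - 6 - 1 - 1\right) 9106 = \left(-4\right) 9106 = -36424$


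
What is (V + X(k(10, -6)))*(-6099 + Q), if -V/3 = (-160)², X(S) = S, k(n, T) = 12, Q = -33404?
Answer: 3033356364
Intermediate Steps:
V = -76800 (V = -3*(-160)² = -3*25600 = -76800)
(V + X(k(10, -6)))*(-6099 + Q) = (-76800 + 12)*(-6099 - 33404) = -76788*(-39503) = 3033356364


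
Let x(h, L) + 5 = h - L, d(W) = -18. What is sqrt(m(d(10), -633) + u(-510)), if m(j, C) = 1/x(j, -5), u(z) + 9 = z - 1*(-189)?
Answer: I*sqrt(11882)/6 ≈ 18.167*I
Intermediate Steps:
u(z) = 180 + z (u(z) = -9 + (z - 1*(-189)) = -9 + (z + 189) = -9 + (189 + z) = 180 + z)
x(h, L) = -5 + h - L (x(h, L) = -5 + (h - L) = -5 + h - L)
m(j, C) = 1/j (m(j, C) = 1/(-5 + j - 1*(-5)) = 1/(-5 + j + 5) = 1/j)
sqrt(m(d(10), -633) + u(-510)) = sqrt(1/(-18) + (180 - 510)) = sqrt(-1/18 - 330) = sqrt(-5941/18) = I*sqrt(11882)/6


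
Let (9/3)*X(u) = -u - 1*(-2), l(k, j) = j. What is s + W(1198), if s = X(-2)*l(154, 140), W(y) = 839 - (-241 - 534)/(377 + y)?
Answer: 64648/63 ≈ 1026.2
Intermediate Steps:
W(y) = 839 + 775/(377 + y) (W(y) = 839 - (-775)/(377 + y) = 839 + 775/(377 + y))
X(u) = ⅔ - u/3 (X(u) = (-u - 1*(-2))/3 = (-u + 2)/3 = (2 - u)/3 = ⅔ - u/3)
s = 560/3 (s = (⅔ - ⅓*(-2))*140 = (⅔ + ⅔)*140 = (4/3)*140 = 560/3 ≈ 186.67)
s + W(1198) = 560/3 + (317078 + 839*1198)/(377 + 1198) = 560/3 + (317078 + 1005122)/1575 = 560/3 + (1/1575)*1322200 = 560/3 + 52888/63 = 64648/63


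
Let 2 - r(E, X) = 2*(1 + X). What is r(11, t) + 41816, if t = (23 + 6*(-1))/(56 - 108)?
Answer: 1087233/26 ≈ 41817.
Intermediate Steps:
t = -17/52 (t = (23 - 6)/(-52) = 17*(-1/52) = -17/52 ≈ -0.32692)
r(E, X) = -2*X (r(E, X) = 2 - 2*(1 + X) = 2 - (2 + 2*X) = 2 + (-2 - 2*X) = -2*X)
r(11, t) + 41816 = -2*(-17/52) + 41816 = 17/26 + 41816 = 1087233/26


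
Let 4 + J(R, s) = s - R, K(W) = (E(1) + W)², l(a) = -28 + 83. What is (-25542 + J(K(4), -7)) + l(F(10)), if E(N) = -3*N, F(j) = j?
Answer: -25499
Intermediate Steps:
l(a) = 55
K(W) = (-3 + W)² (K(W) = (-3*1 + W)² = (-3 + W)²)
J(R, s) = -4 + s - R (J(R, s) = -4 + (s - R) = -4 + s - R)
(-25542 + J(K(4), -7)) + l(F(10)) = (-25542 + (-4 - 7 - (-3 + 4)²)) + 55 = (-25542 + (-4 - 7 - 1*1²)) + 55 = (-25542 + (-4 - 7 - 1*1)) + 55 = (-25542 + (-4 - 7 - 1)) + 55 = (-25542 - 12) + 55 = -25554 + 55 = -25499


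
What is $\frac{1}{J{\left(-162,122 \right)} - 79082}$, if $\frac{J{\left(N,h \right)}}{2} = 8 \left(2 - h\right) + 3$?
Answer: $- \frac{1}{80996} \approx -1.2346 \cdot 10^{-5}$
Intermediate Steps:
$J{\left(N,h \right)} = 38 - 16 h$ ($J{\left(N,h \right)} = 2 \left(8 \left(2 - h\right) + 3\right) = 2 \left(\left(16 - 8 h\right) + 3\right) = 2 \left(19 - 8 h\right) = 38 - 16 h$)
$\frac{1}{J{\left(-162,122 \right)} - 79082} = \frac{1}{\left(38 - 1952\right) - 79082} = \frac{1}{-1914 - 79082} = \frac{1}{-80996} = - \frac{1}{80996}$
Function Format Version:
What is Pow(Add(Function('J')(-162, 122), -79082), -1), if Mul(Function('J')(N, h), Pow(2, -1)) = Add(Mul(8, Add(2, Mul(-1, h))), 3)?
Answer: Rational(-1, 80996) ≈ -1.2346e-5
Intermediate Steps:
Function('J')(N, h) = Add(38, Mul(-16, h)) (Function('J')(N, h) = Mul(2, Add(Mul(8, Add(2, Mul(-1, h))), 3)) = Mul(2, Add(Add(16, Mul(-8, h)), 3)) = Mul(2, Add(19, Mul(-8, h))) = Add(38, Mul(-16, h)))
Pow(Add(Function('J')(-162, 122), -79082), -1) = Pow(Add(Add(38, Mul(-16, 122)), -79082), -1) = Pow(Add(Add(38, -1952), -79082), -1) = Pow(Add(-1914, -79082), -1) = Pow(-80996, -1) = Rational(-1, 80996)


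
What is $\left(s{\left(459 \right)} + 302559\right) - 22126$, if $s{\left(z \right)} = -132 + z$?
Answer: $280760$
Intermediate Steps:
$\left(s{\left(459 \right)} + 302559\right) - 22126 = \left(\left(-132 + 459\right) + 302559\right) - 22126 = \left(327 + 302559\right) - 22126 = 302886 - 22126 = 280760$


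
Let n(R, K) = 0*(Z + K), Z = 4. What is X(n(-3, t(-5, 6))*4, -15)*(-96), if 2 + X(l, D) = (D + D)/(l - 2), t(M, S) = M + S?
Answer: -1248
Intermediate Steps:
n(R, K) = 0 (n(R, K) = 0*(4 + K) = 0)
X(l, D) = -2 + 2*D/(-2 + l) (X(l, D) = -2 + (D + D)/(l - 2) = -2 + (2*D)/(-2 + l) = -2 + 2*D/(-2 + l))
X(n(-3, t(-5, 6))*4, -15)*(-96) = (2*(2 - 15 - 0*4)/(-2 + 0*4))*(-96) = (2*(2 - 15 - 1*0)/(-2 + 0))*(-96) = (2*(2 - 15 + 0)/(-2))*(-96) = (2*(-½)*(-13))*(-96) = 13*(-96) = -1248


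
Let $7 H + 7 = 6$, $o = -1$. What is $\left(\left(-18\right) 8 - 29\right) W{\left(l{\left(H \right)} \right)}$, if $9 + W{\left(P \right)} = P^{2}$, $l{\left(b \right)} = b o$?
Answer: $\frac{76120}{49} \approx 1553.5$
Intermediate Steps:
$H = - \frac{1}{7}$ ($H = -1 + \frac{1}{7} \cdot 6 = -1 + \frac{6}{7} = - \frac{1}{7} \approx -0.14286$)
$l{\left(b \right)} = - b$ ($l{\left(b \right)} = b \left(-1\right) = - b$)
$W{\left(P \right)} = -9 + P^{2}$
$\left(\left(-18\right) 8 - 29\right) W{\left(l{\left(H \right)} \right)} = \left(\left(-18\right) 8 - 29\right) \left(-9 + \left(\left(-1\right) \left(- \frac{1}{7}\right)\right)^{2}\right) = \left(-144 - 29\right) \left(-9 + \left(\frac{1}{7}\right)^{2}\right) = - 173 \left(-9 + \frac{1}{49}\right) = \left(-173\right) \left(- \frac{440}{49}\right) = \frac{76120}{49}$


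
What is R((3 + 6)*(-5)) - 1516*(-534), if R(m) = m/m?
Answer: 809545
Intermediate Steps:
R(m) = 1
R((3 + 6)*(-5)) - 1516*(-534) = 1 - 1516*(-534) = 1 + 809544 = 809545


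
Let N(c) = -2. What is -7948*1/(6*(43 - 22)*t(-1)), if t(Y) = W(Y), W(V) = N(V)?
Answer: 1987/63 ≈ 31.540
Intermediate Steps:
W(V) = -2
t(Y) = -2
-7948*1/(6*(43 - 22)*t(-1)) = -7948*(-1/(12*(43 - 22))) = -7948/(21*(-12)) = -7948/(-252) = -7948*(-1/252) = 1987/63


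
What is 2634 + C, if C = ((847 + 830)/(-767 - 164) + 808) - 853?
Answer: 2408682/931 ≈ 2587.2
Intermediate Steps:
C = -43572/931 (C = (1677/(-931) + 808) - 853 = (1677*(-1/931) + 808) - 853 = (-1677/931 + 808) - 853 = 750571/931 - 853 = -43572/931 ≈ -46.801)
2634 + C = 2634 - 43572/931 = 2408682/931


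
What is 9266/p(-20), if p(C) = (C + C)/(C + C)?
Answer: 9266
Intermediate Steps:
p(C) = 1 (p(C) = (2*C)/((2*C)) = (2*C)*(1/(2*C)) = 1)
9266/p(-20) = 9266/1 = 9266*1 = 9266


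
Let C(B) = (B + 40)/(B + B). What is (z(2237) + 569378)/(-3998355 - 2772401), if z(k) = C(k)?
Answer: -2547399449/30292362344 ≈ -0.084094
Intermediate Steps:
C(B) = (40 + B)/(2*B) (C(B) = (40 + B)/((2*B)) = (40 + B)*(1/(2*B)) = (40 + B)/(2*B))
z(k) = (40 + k)/(2*k)
(z(2237) + 569378)/(-3998355 - 2772401) = ((½)*(40 + 2237)/2237 + 569378)/(-3998355 - 2772401) = ((½)*(1/2237)*2277 + 569378)/(-6770756) = (2277/4474 + 569378)*(-1/6770756) = (2547399449/4474)*(-1/6770756) = -2547399449/30292362344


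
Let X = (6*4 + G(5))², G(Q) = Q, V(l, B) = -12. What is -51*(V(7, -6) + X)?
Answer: -42279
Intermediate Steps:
X = 841 (X = (6*4 + 5)² = (24 + 5)² = 29² = 841)
-51*(V(7, -6) + X) = -51*(-12 + 841) = -51*829 = -42279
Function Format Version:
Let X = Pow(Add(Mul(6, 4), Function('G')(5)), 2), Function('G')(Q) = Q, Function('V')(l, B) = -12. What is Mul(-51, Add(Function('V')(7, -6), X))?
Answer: -42279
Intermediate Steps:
X = 841 (X = Pow(Add(Mul(6, 4), 5), 2) = Pow(Add(24, 5), 2) = Pow(29, 2) = 841)
Mul(-51, Add(Function('V')(7, -6), X)) = Mul(-51, Add(-12, 841)) = Mul(-51, 829) = -42279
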